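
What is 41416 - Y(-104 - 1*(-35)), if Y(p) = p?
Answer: 41485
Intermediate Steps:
41416 - Y(-104 - 1*(-35)) = 41416 - (-104 - 1*(-35)) = 41416 - (-104 + 35) = 41416 - 1*(-69) = 41416 + 69 = 41485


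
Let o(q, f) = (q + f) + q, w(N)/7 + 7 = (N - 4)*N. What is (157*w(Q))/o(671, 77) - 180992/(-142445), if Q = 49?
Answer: 344347254538/202129455 ≈ 1703.6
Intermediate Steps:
w(N) = -49 + 7*N*(-4 + N) (w(N) = -49 + 7*((N - 4)*N) = -49 + 7*((-4 + N)*N) = -49 + 7*(N*(-4 + N)) = -49 + 7*N*(-4 + N))
o(q, f) = f + 2*q (o(q, f) = (f + q) + q = f + 2*q)
(157*w(Q))/o(671, 77) - 180992/(-142445) = (157*(-49 - 28*49 + 7*49**2))/(77 + 2*671) - 180992/(-142445) = (157*(-49 - 1372 + 7*2401))/(77 + 1342) - 180992*(-1/142445) = (157*(-49 - 1372 + 16807))/1419 + 180992/142445 = (157*15386)*(1/1419) + 180992/142445 = 2415602*(1/1419) + 180992/142445 = 2415602/1419 + 180992/142445 = 344347254538/202129455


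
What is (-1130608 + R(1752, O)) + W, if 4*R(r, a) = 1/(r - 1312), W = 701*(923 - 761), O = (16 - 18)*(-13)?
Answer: -1790000959/1760 ≈ -1.0170e+6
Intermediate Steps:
O = 26 (O = -2*(-13) = 26)
W = 113562 (W = 701*162 = 113562)
R(r, a) = 1/(4*(-1312 + r)) (R(r, a) = 1/(4*(r - 1312)) = 1/(4*(-1312 + r)))
(-1130608 + R(1752, O)) + W = (-1130608 + 1/(4*(-1312 + 1752))) + 113562 = (-1130608 + (¼)/440) + 113562 = (-1130608 + (¼)*(1/440)) + 113562 = (-1130608 + 1/1760) + 113562 = -1989870079/1760 + 113562 = -1790000959/1760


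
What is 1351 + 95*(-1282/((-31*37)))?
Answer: 1671387/1147 ≈ 1457.2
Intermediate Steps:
1351 + 95*(-1282/((-31*37))) = 1351 + 95*(-1282/(-1147)) = 1351 + 95*(-1282*(-1/1147)) = 1351 + 95*(1282/1147) = 1351 + 121790/1147 = 1671387/1147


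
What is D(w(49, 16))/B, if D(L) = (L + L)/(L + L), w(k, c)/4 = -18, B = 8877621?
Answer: 1/8877621 ≈ 1.1264e-7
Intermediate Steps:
w(k, c) = -72 (w(k, c) = 4*(-18) = -72)
D(L) = 1 (D(L) = (2*L)/((2*L)) = (2*L)*(1/(2*L)) = 1)
D(w(49, 16))/B = 1/8877621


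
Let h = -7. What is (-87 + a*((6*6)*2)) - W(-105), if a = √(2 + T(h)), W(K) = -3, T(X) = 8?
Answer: -84 + 72*√10 ≈ 143.68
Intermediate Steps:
a = √10 (a = √(2 + 8) = √10 ≈ 3.1623)
(-87 + a*((6*6)*2)) - W(-105) = (-87 + √10*((6*6)*2)) - 1*(-3) = (-87 + √10*(36*2)) + 3 = (-87 + √10*72) + 3 = (-87 + 72*√10) + 3 = -84 + 72*√10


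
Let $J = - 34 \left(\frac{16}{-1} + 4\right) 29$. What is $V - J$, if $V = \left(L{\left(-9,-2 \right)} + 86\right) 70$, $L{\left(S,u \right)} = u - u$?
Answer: $-5812$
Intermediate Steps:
$L{\left(S,u \right)} = 0$
$J = 11832$ ($J = - 34 \left(16 \left(-1\right) + 4\right) 29 = - 34 \left(-16 + 4\right) 29 = \left(-34\right) \left(-12\right) 29 = 408 \cdot 29 = 11832$)
$V = 6020$ ($V = \left(0 + 86\right) 70 = 86 \cdot 70 = 6020$)
$V - J = 6020 - 11832 = -5812$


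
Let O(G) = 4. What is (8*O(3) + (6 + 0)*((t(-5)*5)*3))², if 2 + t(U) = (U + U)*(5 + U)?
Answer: 21904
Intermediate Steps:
t(U) = -2 + 2*U*(5 + U) (t(U) = -2 + (U + U)*(5 + U) = -2 + (2*U)*(5 + U) = -2 + 2*U*(5 + U))
(8*O(3) + (6 + 0)*((t(-5)*5)*3))² = (8*4 + (6 + 0)*(((-2 + 2*(-5)² + 10*(-5))*5)*3))² = (32 + 6*(((-2 + 2*25 - 50)*5)*3))² = (32 + 6*(((-2 + 50 - 50)*5)*3))² = (32 + 6*(-2*5*3))² = (32 + 6*(-10*3))² = (32 + 6*(-30))² = (32 - 180)² = (-148)² = 21904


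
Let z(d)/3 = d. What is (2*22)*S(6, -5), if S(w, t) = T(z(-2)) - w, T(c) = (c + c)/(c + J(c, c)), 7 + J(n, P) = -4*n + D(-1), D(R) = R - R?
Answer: -312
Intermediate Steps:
D(R) = 0
z(d) = 3*d
J(n, P) = -7 - 4*n (J(n, P) = -7 + (-4*n + 0) = -7 - 4*n)
T(c) = 2*c/(-7 - 3*c) (T(c) = (c + c)/(c + (-7 - 4*c)) = (2*c)/(-7 - 3*c) = 2*c/(-7 - 3*c))
S(w, t) = -12/11 - w (S(w, t) = -2*3*(-2)/(7 + 3*(3*(-2))) - w = -2*(-6)/(7 + 3*(-6)) - w = -2*(-6)/(7 - 18) - w = -2*(-6)/(-11) - w = -2*(-6)*(-1/11) - w = -12/11 - w)
(2*22)*S(6, -5) = (2*22)*(-12/11 - 1*6) = 44*(-12/11 - 6) = 44*(-78/11) = -312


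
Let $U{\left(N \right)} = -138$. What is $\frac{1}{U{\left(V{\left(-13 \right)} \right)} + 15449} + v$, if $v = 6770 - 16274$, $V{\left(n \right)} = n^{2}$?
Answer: $- \frac{145515743}{15311} \approx -9504.0$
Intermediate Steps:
$v = -9504$ ($v = 6770 - 16274 = -9504$)
$\frac{1}{U{\left(V{\left(-13 \right)} \right)} + 15449} + v = \frac{1}{-138 + 15449} - 9504 = \frac{1}{15311} - 9504 = - \frac{145515743}{15311}$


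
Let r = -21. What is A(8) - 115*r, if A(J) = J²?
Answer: 2479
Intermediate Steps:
A(8) - 115*r = 8² - 115*(-21) = 64 + 2415 = 2479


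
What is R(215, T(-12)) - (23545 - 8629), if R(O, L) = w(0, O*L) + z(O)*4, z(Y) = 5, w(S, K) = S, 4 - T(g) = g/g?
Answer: -14896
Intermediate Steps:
T(g) = 3 (T(g) = 4 - g/g = 4 - 1*1 = 4 - 1 = 3)
R(O, L) = 20 (R(O, L) = 0 + 5*4 = 0 + 20 = 20)
R(215, T(-12)) - (23545 - 8629) = 20 - (23545 - 8629) = 20 - 1*14916 = 20 - 14916 = -14896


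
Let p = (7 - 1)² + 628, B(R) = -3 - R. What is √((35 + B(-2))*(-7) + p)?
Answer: √426 ≈ 20.640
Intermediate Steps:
p = 664 (p = 6² + 628 = 36 + 628 = 664)
√((35 + B(-2))*(-7) + p) = √((35 + (-3 - 1*(-2)))*(-7) + 664) = √((35 + (-3 + 2))*(-7) + 664) = √((35 - 1)*(-7) + 664) = √(34*(-7) + 664) = √(-238 + 664) = √426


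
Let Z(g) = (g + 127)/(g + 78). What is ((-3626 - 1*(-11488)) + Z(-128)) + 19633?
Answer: 1374751/50 ≈ 27495.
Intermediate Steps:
Z(g) = (127 + g)/(78 + g)
((-3626 - 1*(-11488)) + Z(-128)) + 19633 = ((-3626 - 1*(-11488)) + (127 - 128)/(78 - 128)) + 19633 = ((-3626 + 11488) - 1/(-50)) + 19633 = (7862 - 1/50*(-1)) + 19633 = (7862 + 1/50) + 19633 = 393101/50 + 19633 = 1374751/50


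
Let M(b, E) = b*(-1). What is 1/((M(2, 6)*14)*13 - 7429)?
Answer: -1/7793 ≈ -0.00012832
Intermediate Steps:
M(b, E) = -b
1/((M(2, 6)*14)*13 - 7429) = 1/((-1*2*14)*13 - 7429) = 1/(-2*14*13 - 7429) = 1/(-28*13 - 7429) = 1/(-364 - 7429) = 1/(-7793) = -1/7793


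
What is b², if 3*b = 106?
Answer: 11236/9 ≈ 1248.4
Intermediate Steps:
b = 106/3 (b = (⅓)*106 = 106/3 ≈ 35.333)
b² = (106/3)² = 11236/9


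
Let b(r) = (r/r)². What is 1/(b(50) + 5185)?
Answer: 1/5186 ≈ 0.00019283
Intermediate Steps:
b(r) = 1 (b(r) = 1² = 1)
1/(b(50) + 5185) = 1/(1 + 5185) = 1/5186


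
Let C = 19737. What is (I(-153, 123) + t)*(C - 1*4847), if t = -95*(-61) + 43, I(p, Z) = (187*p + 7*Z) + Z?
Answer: -324438210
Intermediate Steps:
I(p, Z) = 8*Z + 187*p (I(p, Z) = (7*Z + 187*p) + Z = 8*Z + 187*p)
t = 5838 (t = 5795 + 43 = 5838)
(I(-153, 123) + t)*(C - 1*4847) = ((8*123 + 187*(-153)) + 5838)*(19737 - 1*4847) = ((984 - 28611) + 5838)*(19737 - 4847) = (-27627 + 5838)*14890 = -21789*14890 = -324438210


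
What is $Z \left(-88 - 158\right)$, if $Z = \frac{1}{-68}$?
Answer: $\frac{123}{34} \approx 3.6176$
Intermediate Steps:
$Z = - \frac{1}{68} \approx -0.014706$
$Z \left(-88 - 158\right) = - \frac{-88 - 158}{68} = \left(- \frac{1}{68}\right) \left(-246\right) = \frac{123}{34}$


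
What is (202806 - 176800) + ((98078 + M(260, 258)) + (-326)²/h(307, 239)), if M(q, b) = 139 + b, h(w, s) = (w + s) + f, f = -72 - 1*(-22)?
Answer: 15462213/124 ≈ 1.2470e+5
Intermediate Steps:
f = -50 (f = -72 + 22 = -50)
h(w, s) = -50 + s + w (h(w, s) = (w + s) - 50 = (s + w) - 50 = -50 + s + w)
(202806 - 176800) + ((98078 + M(260, 258)) + (-326)²/h(307, 239)) = (202806 - 176800) + ((98078 + (139 + 258)) + (-326)²/(-50 + 239 + 307)) = 26006 + ((98078 + 397) + 106276/496) = 26006 + (98475 + 106276*(1/496)) = 26006 + (98475 + 26569/124) = 26006 + 12237469/124 = 15462213/124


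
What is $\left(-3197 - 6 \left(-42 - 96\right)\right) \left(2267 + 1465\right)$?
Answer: $-8841108$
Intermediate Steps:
$\left(-3197 - 6 \left(-42 - 96\right)\right) \left(2267 + 1465\right) = \left(-3197 - -828\right) 3732 = \left(-3197 + 828\right) 3732 = \left(-2369\right) 3732 = -8841108$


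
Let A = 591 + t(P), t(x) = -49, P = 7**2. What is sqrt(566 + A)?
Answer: 2*sqrt(277) ≈ 33.287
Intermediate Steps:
P = 49
A = 542 (A = 591 - 49 = 542)
sqrt(566 + A) = sqrt(566 + 542) = sqrt(1108) = 2*sqrt(277)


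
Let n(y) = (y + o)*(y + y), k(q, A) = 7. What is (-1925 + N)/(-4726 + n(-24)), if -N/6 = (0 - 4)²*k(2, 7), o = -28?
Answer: 2597/2230 ≈ 1.1646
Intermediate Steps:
n(y) = 2*y*(-28 + y) (n(y) = (y - 28)*(y + y) = (-28 + y)*(2*y) = 2*y*(-28 + y))
N = -672 (N = -6*(0 - 4)²*7 = -6*(-4)²*7 = -96*7 = -6*112 = -672)
(-1925 + N)/(-4726 + n(-24)) = (-1925 - 672)/(-4726 + 2*(-24)*(-28 - 24)) = -2597/(-4726 + 2*(-24)*(-52)) = -2597/(-4726 + 2496) = -2597/(-2230) = -2597*(-1/2230) = 2597/2230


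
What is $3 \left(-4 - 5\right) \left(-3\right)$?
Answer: $81$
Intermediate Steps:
$3 \left(-4 - 5\right) \left(-3\right) = 3 \left(-9\right) \left(-3\right) = \left(-27\right) \left(-3\right) = 81$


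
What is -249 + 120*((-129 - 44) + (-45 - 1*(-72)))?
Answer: -17769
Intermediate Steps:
-249 + 120*((-129 - 44) + (-45 - 1*(-72))) = -249 + 120*(-173 + (-45 + 72)) = -249 + 120*(-173 + 27) = -249 + 120*(-146) = -249 - 17520 = -17769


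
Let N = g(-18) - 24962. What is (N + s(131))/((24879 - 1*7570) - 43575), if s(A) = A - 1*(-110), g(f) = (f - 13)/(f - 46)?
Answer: 1582113/1681024 ≈ 0.94116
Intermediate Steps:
g(f) = (-13 + f)/(-46 + f)
s(A) = 110 + A (s(A) = A + 110 = 110 + A)
N = -1597537/64 (N = (-13 - 18)/(-46 - 18) - 24962 = -31/(-64) - 24962 = -1/64*(-31) - 24962 = 31/64 - 24962 = -1597537/64 ≈ -24962.)
(N + s(131))/((24879 - 1*7570) - 43575) = (-1597537/64 + (110 + 131))/((24879 - 1*7570) - 43575) = (-1597537/64 + 241)/((24879 - 7570) - 43575) = -1582113/(64*(17309 - 43575)) = -1582113/64/(-26266) = -1582113/64*(-1/26266) = 1582113/1681024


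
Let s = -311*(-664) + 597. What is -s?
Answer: -207101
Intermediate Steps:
s = 207101 (s = 206504 + 597 = 207101)
-s = -1*207101 = -207101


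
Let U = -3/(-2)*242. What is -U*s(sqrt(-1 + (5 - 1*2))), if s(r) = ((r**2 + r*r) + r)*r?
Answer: -726 - 1452*sqrt(2) ≈ -2779.4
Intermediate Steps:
s(r) = r*(r + 2*r**2) (s(r) = ((r**2 + r**2) + r)*r = (2*r**2 + r)*r = (r + 2*r**2)*r = r*(r + 2*r**2))
U = 363 (U = -3*(-1/2)*242 = (3/2)*242 = 363)
-U*s(sqrt(-1 + (5 - 1*2))) = -363*(sqrt(-1 + (5 - 1*2)))**2*(1 + 2*sqrt(-1 + (5 - 1*2))) = -363*(sqrt(-1 + (5 - 2)))**2*(1 + 2*sqrt(-1 + (5 - 2))) = -363*(sqrt(-1 + 3))**2*(1 + 2*sqrt(-1 + 3)) = -363*(sqrt(2))**2*(1 + 2*sqrt(2)) = -363*2*(1 + 2*sqrt(2)) = -363*(2 + 4*sqrt(2)) = -(726 + 1452*sqrt(2)) = -726 - 1452*sqrt(2)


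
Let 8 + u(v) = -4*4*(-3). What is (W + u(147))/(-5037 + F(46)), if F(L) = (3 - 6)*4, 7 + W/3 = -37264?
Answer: 111773/5049 ≈ 22.138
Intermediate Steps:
W = -111813 (W = -21 + 3*(-37264) = -21 - 111792 = -111813)
u(v) = 40 (u(v) = -8 - 4*4*(-3) = -8 - 16*(-3) = -8 + 48 = 40)
F(L) = -12 (F(L) = -3*4 = -12)
(W + u(147))/(-5037 + F(46)) = (-111813 + 40)/(-5037 - 12) = -111773/(-5049) = -111773*(-1/5049) = 111773/5049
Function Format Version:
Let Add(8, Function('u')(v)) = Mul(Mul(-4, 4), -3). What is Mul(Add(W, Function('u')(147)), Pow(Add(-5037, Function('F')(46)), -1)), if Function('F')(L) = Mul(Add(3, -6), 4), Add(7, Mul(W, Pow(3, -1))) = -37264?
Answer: Rational(111773, 5049) ≈ 22.138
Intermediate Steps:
W = -111813 (W = Add(-21, Mul(3, -37264)) = Add(-21, -111792) = -111813)
Function('u')(v) = 40 (Function('u')(v) = Add(-8, Mul(Mul(-4, 4), -3)) = Add(-8, Mul(-16, -3)) = Add(-8, 48) = 40)
Function('F')(L) = -12 (Function('F')(L) = Mul(-3, 4) = -12)
Mul(Add(W, Function('u')(147)), Pow(Add(-5037, Function('F')(46)), -1)) = Mul(Add(-111813, 40), Pow(Add(-5037, -12), -1)) = Mul(-111773, Pow(-5049, -1)) = Mul(-111773, Rational(-1, 5049)) = Rational(111773, 5049)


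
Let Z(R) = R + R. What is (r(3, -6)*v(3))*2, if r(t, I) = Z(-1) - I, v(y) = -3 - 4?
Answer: -56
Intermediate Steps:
Z(R) = 2*R
v(y) = -7
r(t, I) = -2 - I (r(t, I) = 2*(-1) - I = -2 - I)
(r(3, -6)*v(3))*2 = ((-2 - 1*(-6))*(-7))*2 = ((-2 + 6)*(-7))*2 = (4*(-7))*2 = -28*2 = -56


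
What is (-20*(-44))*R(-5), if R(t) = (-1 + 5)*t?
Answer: -17600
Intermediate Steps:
R(t) = 4*t
(-20*(-44))*R(-5) = (-20*(-44))*(4*(-5)) = 880*(-20) = -17600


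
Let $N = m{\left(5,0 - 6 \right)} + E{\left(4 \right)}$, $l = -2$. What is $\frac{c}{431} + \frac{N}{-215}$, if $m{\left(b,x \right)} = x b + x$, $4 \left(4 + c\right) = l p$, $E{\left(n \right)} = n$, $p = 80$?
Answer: $\frac{4332}{92665} \approx 0.046749$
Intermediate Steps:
$c = -44$ ($c = -4 + \frac{\left(-2\right) 80}{4} = -4 + \frac{1}{4} \left(-160\right) = -4 - 40 = -44$)
$m{\left(b,x \right)} = x + b x$ ($m{\left(b,x \right)} = b x + x = x + b x$)
$N = -32$ ($N = \left(0 - 6\right) \left(1 + 5\right) + 4 = \left(-6\right) 6 + 4 = -36 + 4 = -32$)
$\frac{c}{431} + \frac{N}{-215} = - \frac{44}{431} - \frac{32}{-215} = \left(-44\right) \frac{1}{431} - - \frac{32}{215} = - \frac{44}{431} + \frac{32}{215} = \frac{4332}{92665}$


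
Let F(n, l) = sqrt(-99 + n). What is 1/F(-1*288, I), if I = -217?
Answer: -I*sqrt(43)/129 ≈ -0.050833*I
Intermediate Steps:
1/F(-1*288, I) = 1/(sqrt(-99 - 1*288)) = 1/(sqrt(-99 - 288)) = 1/(sqrt(-387)) = 1/(3*I*sqrt(43)) = -I*sqrt(43)/129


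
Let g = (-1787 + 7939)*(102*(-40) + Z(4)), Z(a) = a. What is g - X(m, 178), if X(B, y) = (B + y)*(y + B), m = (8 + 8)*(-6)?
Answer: -25082276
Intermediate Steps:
m = -96 (m = 16*(-6) = -96)
X(B, y) = (B + y)² (X(B, y) = (B + y)*(B + y) = (B + y)²)
g = -25075552 (g = (-1787 + 7939)*(102*(-40) + 4) = 6152*(-4080 + 4) = 6152*(-4076) = -25075552)
g - X(m, 178) = -25075552 - (-96 + 178)² = -25075552 - 1*82² = -25075552 - 1*6724 = -25075552 - 6724 = -25082276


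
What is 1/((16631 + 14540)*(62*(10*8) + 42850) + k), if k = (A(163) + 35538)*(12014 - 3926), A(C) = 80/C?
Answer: 163/289768494242 ≈ 5.6252e-10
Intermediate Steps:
k = 46851956112/163 (k = (80/163 + 35538)*(12014 - 3926) = (80*(1/163) + 35538)*8088 = (80/163 + 35538)*8088 = (5792774/163)*8088 = 46851956112/163 ≈ 2.8744e+8)
1/((16631 + 14540)*(62*(10*8) + 42850) + k) = 1/((16631 + 14540)*(62*(10*8) + 42850) + 46851956112/163) = 1/(31171*(62*80 + 42850) + 46851956112/163) = 1/(31171*(4960 + 42850) + 46851956112/163) = 1/(31171*47810 + 46851956112/163) = 1/(1490285510 + 46851956112/163) = 1/(289768494242/163) = 163/289768494242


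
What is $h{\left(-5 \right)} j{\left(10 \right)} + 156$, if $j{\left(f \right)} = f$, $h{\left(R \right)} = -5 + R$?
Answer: $56$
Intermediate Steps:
$h{\left(-5 \right)} j{\left(10 \right)} + 156 = \left(-5 - 5\right) 10 + 156 = \left(-10\right) 10 + 156 = -100 + 156 = 56$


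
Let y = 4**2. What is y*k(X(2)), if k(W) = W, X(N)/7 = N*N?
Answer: 448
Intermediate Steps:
X(N) = 7*N**2 (X(N) = 7*(N*N) = 7*N**2)
y = 16
y*k(X(2)) = 16*(7*2**2) = 16*(7*4) = 16*28 = 448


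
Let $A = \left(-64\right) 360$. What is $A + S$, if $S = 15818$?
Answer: $-7222$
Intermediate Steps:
$A = -23040$
$A + S = -23040 + 15818 = -7222$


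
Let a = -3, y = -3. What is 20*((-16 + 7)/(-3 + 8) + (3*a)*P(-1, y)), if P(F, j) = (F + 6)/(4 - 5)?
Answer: 864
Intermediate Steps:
P(F, j) = -6 - F (P(F, j) = (6 + F)/(-1) = (6 + F)*(-1) = -6 - F)
20*((-16 + 7)/(-3 + 8) + (3*a)*P(-1, y)) = 20*((-16 + 7)/(-3 + 8) + (3*(-3))*(-6 - 1*(-1))) = 20*(-9/5 - 9*(-6 + 1)) = 20*(-9*⅕ - 9*(-5)) = 20*(-9/5 + 45) = 20*(216/5) = 864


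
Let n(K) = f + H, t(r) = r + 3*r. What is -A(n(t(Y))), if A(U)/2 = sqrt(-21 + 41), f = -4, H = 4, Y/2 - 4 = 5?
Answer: -4*sqrt(5) ≈ -8.9443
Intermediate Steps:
Y = 18 (Y = 8 + 2*5 = 8 + 10 = 18)
t(r) = 4*r
n(K) = 0 (n(K) = -4 + 4 = 0)
A(U) = 4*sqrt(5) (A(U) = 2*sqrt(-21 + 41) = 2*sqrt(20) = 2*(2*sqrt(5)) = 4*sqrt(5))
-A(n(t(Y))) = -4*sqrt(5)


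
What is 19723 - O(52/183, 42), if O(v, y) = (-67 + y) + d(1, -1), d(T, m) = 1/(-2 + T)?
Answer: 19749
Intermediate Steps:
O(v, y) = -68 + y (O(v, y) = (-67 + y) + 1/(-2 + 1) = (-67 + y) + 1/(-1) = (-67 + y) - 1 = -68 + y)
19723 - O(52/183, 42) = 19723 - (-68 + 42) = 19723 - 1*(-26) = 19723 + 26 = 19749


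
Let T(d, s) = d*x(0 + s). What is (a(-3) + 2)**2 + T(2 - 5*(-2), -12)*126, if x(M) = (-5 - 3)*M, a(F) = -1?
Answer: 145153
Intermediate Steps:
x(M) = -8*M
T(d, s) = -8*d*s (T(d, s) = d*(-8*(0 + s)) = d*(-8*s) = -8*d*s)
(a(-3) + 2)**2 + T(2 - 5*(-2), -12)*126 = (-1 + 2)**2 - 8*(2 - 5*(-2))*(-12)*126 = 1**2 - 8*(2 + 10)*(-12)*126 = 1 - 8*12*(-12)*126 = 1 + 1152*126 = 1 + 145152 = 145153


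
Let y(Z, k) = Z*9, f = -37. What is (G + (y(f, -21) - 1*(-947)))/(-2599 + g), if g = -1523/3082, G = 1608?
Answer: -622564/728331 ≈ -0.85478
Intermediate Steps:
y(Z, k) = 9*Z
g = -1523/3082 (g = -1523*1/3082 = -1523/3082 ≈ -0.49416)
(G + (y(f, -21) - 1*(-947)))/(-2599 + g) = (1608 + (9*(-37) - 1*(-947)))/(-2599 - 1523/3082) = (1608 + (-333 + 947))/(-8011641/3082) = (1608 + 614)*(-3082/8011641) = 2222*(-3082/8011641) = -622564/728331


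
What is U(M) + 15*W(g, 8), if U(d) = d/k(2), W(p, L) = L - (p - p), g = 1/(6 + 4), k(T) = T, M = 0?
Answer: 120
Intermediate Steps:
g = ⅒ (g = 1/10 = ⅒ ≈ 0.10000)
W(p, L) = L (W(p, L) = L - 1*0 = L + 0 = L)
U(d) = d/2
U(M) + 15*W(g, 8) = (½)*0 + 15*8 = 0 + 120 = 120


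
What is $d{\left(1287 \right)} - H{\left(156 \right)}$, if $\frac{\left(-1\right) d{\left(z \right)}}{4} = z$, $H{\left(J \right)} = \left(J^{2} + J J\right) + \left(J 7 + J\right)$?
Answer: $-55068$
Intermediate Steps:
$H{\left(J \right)} = 2 J^{2} + 8 J$ ($H{\left(J \right)} = \left(J^{2} + J^{2}\right) + \left(7 J + J\right) = 2 J^{2} + 8 J$)
$d{\left(z \right)} = - 4 z$
$d{\left(1287 \right)} - H{\left(156 \right)} = \left(-4\right) 1287 - 2 \cdot 156 \left(4 + 156\right) = -5148 - 2 \cdot 156 \cdot 160 = -5148 - 49920 = -55068$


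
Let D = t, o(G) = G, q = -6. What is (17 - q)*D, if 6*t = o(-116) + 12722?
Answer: 48323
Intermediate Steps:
t = 2101 (t = (-116 + 12722)/6 = (⅙)*12606 = 2101)
D = 2101
(17 - q)*D = (17 - 1*(-6))*2101 = (17 + 6)*2101 = 23*2101 = 48323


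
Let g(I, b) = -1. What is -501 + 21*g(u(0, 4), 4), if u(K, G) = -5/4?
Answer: -522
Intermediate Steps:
u(K, G) = -5/4 (u(K, G) = -5*¼ = -5/4)
-501 + 21*g(u(0, 4), 4) = -501 + 21*(-1) = -501 - 21 = -522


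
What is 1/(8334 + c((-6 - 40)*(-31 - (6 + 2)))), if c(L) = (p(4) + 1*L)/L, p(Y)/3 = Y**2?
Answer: 299/2492173 ≈ 0.00011998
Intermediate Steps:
p(Y) = 3*Y**2
c(L) = (48 + L)/L (c(L) = (3*4**2 + 1*L)/L = (3*16 + L)/L = (48 + L)/L)
1/(8334 + c((-6 - 40)*(-31 - (6 + 2)))) = 1/(8334 + (48 + (-6 - 40)*(-31 - (6 + 2)))/(((-6 - 40)*(-31 - (6 + 2))))) = 1/(8334 + (48 - 46*(-31 - 1*8))/((-46*(-31 - 1*8)))) = 1/(8334 + (48 - 46*(-31 - 8))/((-46*(-31 - 8)))) = 1/(8334 + (48 - 46*(-39))/((-46*(-39)))) = 1/(8334 + (48 + 1794)/1794) = 1/(8334 + (1/1794)*1842) = 1/(8334 + 307/299) = 1/(2492173/299) = 299/2492173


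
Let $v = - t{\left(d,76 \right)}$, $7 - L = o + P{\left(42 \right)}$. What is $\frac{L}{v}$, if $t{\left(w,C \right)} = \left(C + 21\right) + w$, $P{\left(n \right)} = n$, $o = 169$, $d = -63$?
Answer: $6$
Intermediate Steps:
$L = -204$ ($L = 7 - \left(169 + 42\right) = 7 - 211 = -204$)
$t{\left(w,C \right)} = 21 + C + w$ ($t{\left(w,C \right)} = \left(21 + C\right) + w = 21 + C + w$)
$v = -34$ ($v = - (21 + 76 - 63) = \left(-1\right) 34 = -34$)
$\frac{L}{v} = - \frac{204}{-34} = \left(-204\right) \left(- \frac{1}{34}\right) = 6$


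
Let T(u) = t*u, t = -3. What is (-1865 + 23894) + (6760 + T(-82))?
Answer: 29035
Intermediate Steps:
T(u) = -3*u
(-1865 + 23894) + (6760 + T(-82)) = (-1865 + 23894) + (6760 - 3*(-82)) = 22029 + (6760 + 246) = 22029 + 7006 = 29035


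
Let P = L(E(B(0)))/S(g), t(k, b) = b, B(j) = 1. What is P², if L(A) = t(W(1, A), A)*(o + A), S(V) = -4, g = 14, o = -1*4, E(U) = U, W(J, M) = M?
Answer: 9/16 ≈ 0.56250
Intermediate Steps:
o = -4
L(A) = A*(-4 + A)
P = ¾ (P = (1*(-4 + 1))/(-4) = (1*(-3))*(-¼) = -3*(-¼) = ¾ ≈ 0.75000)
P² = (¾)² = 9/16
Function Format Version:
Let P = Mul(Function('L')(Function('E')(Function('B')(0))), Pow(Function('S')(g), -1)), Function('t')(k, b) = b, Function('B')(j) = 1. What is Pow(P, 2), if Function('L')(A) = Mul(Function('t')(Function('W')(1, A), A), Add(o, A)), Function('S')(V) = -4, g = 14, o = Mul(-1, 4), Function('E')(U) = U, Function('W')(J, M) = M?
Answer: Rational(9, 16) ≈ 0.56250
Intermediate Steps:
o = -4
Function('L')(A) = Mul(A, Add(-4, A))
P = Rational(3, 4) (P = Mul(Mul(1, Add(-4, 1)), Pow(-4, -1)) = Mul(Mul(1, -3), Rational(-1, 4)) = Mul(-3, Rational(-1, 4)) = Rational(3, 4) ≈ 0.75000)
Pow(P, 2) = Pow(Rational(3, 4), 2) = Rational(9, 16)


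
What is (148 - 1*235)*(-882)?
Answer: 76734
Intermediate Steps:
(148 - 1*235)*(-882) = (148 - 235)*(-882) = -87*(-882) = 76734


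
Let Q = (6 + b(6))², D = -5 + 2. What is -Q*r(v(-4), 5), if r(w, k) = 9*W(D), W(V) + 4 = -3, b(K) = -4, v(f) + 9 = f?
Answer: 252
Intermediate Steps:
v(f) = -9 + f
D = -3
W(V) = -7 (W(V) = -4 - 3 = -7)
r(w, k) = -63 (r(w, k) = 9*(-7) = -63)
Q = 4 (Q = (6 - 4)² = 2² = 4)
-Q*r(v(-4), 5) = -4*(-63) = -1*(-252) = 252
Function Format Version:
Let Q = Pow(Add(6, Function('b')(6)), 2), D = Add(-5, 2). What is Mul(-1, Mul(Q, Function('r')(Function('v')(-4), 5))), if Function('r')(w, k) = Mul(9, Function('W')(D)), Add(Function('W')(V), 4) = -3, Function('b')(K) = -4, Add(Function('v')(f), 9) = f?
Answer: 252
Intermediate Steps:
Function('v')(f) = Add(-9, f)
D = -3
Function('W')(V) = -7 (Function('W')(V) = Add(-4, -3) = -7)
Function('r')(w, k) = -63 (Function('r')(w, k) = Mul(9, -7) = -63)
Q = 4 (Q = Pow(Add(6, -4), 2) = Pow(2, 2) = 4)
Mul(-1, Mul(Q, Function('r')(Function('v')(-4), 5))) = Mul(-1, Mul(4, -63)) = Mul(-1, -252) = 252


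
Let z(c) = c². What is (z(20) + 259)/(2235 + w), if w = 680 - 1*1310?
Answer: 659/1605 ≈ 0.41059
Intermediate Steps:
w = -630 (w = 680 - 1310 = -630)
(z(20) + 259)/(2235 + w) = (20² + 259)/(2235 - 630) = (400 + 259)/1605 = 659*(1/1605) = 659/1605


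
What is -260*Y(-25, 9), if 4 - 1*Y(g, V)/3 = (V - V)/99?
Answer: -3120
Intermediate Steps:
Y(g, V) = 12 (Y(g, V) = 12 - 3*(V - V)/99 = 12 - 0/99 = 12 - 3*0 = 12 + 0 = 12)
-260*Y(-25, 9) = -260*12 = -3120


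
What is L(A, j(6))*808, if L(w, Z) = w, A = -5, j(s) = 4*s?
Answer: -4040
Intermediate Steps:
L(A, j(6))*808 = -5*808 = -4040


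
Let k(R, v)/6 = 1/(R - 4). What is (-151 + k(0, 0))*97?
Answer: -29585/2 ≈ -14793.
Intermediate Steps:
k(R, v) = 6/(-4 + R) (k(R, v) = 6/(R - 4) = 6/(-4 + R))
(-151 + k(0, 0))*97 = (-151 + 6/(-4 + 0))*97 = (-151 + 6/(-4))*97 = (-151 + 6*(-¼))*97 = (-151 - 3/2)*97 = -305/2*97 = -29585/2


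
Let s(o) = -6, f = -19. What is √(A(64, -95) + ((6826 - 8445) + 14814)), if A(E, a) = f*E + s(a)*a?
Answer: √12549 ≈ 112.02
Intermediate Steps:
A(E, a) = -19*E - 6*a
√(A(64, -95) + ((6826 - 8445) + 14814)) = √((-19*64 - 6*(-95)) + ((6826 - 8445) + 14814)) = √((-1216 + 570) + (-1619 + 14814)) = √(-646 + 13195) = √12549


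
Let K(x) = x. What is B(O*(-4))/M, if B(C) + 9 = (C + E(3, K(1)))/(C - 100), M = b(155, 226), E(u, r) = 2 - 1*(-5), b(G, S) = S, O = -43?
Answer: -469/16272 ≈ -0.028823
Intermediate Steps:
E(u, r) = 7 (E(u, r) = 2 + 5 = 7)
M = 226
B(C) = -9 + (7 + C)/(-100 + C) (B(C) = -9 + (C + 7)/(C - 100) = -9 + (7 + C)/(-100 + C))
B(O*(-4))/M = ((907 - (-344)*(-4))/(-100 - 43*(-4)))/226 = ((907 - 8*172)/(-100 + 172))*(1/226) = ((907 - 1376)/72)*(1/226) = ((1/72)*(-469))*(1/226) = -469/72*1/226 = -469/16272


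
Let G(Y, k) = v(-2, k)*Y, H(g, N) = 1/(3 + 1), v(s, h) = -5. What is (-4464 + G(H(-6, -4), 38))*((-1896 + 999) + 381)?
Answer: 2304069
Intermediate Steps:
H(g, N) = 1/4
G(Y, k) = -5*Y
(-4464 + G(H(-6, -4), 38))*((-1896 + 999) + 381) = (-4464 - 5*1/4)*((-1896 + 999) + 381) = (-4464 - 5/4)*(-897 + 381) = -17861/4*(-516) = 2304069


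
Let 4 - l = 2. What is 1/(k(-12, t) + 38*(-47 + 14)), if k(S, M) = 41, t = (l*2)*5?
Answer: -1/1213 ≈ -0.00082440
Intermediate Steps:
l = 2 (l = 4 - 1*2 = 4 - 2 = 2)
t = 20 (t = (2*2)*5 = 4*5 = 20)
1/(k(-12, t) + 38*(-47 + 14)) = 1/(41 + 38*(-47 + 14)) = 1/(41 + 38*(-33)) = 1/(41 - 1254) = 1/(-1213) = -1/1213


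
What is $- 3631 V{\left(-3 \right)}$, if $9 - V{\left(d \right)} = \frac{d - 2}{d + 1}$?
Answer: $- \frac{47203}{2} \approx -23602.0$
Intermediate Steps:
$V{\left(d \right)} = 9 - \frac{-2 + d}{1 + d}$ ($V{\left(d \right)} = 9 - \frac{d - 2}{d + 1} = 9 - \frac{-2 + d}{1 + d}$)
$- 3631 V{\left(-3 \right)} = - 3631 \frac{11 + 8 \left(-3\right)}{1 - 3} = - 3631 \frac{11 - 24}{-2} = - 3631 \left(\left(- \frac{1}{2}\right) \left(-13\right)\right) = \left(-3631\right) \frac{13}{2} = - \frac{47203}{2}$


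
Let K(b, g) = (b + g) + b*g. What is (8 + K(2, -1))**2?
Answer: 49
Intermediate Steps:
K(b, g) = b + g + b*g
(8 + K(2, -1))**2 = (8 + (2 - 1 + 2*(-1)))**2 = (8 + (2 - 1 - 2))**2 = (8 - 1)**2 = 7**2 = 49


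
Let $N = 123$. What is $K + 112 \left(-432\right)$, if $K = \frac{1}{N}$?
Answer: $- \frac{5951231}{123} \approx -48384.0$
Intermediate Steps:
$K = \frac{1}{123} \approx 0.0081301$
$K + 112 \left(-432\right) = \frac{1}{123} + 112 \left(-432\right) = \frac{1}{123} - 48384 = - \frac{5951231}{123}$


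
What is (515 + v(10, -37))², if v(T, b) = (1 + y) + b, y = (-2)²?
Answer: 233289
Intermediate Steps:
y = 4
v(T, b) = 5 + b (v(T, b) = (1 + 4) + b = 5 + b)
(515 + v(10, -37))² = (515 + (5 - 37))² = (515 - 32)² = 483² = 233289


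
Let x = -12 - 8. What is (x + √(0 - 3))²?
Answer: (20 - I*√3)² ≈ 397.0 - 69.282*I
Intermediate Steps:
x = -20
(x + √(0 - 3))² = (-20 + √(0 - 3))² = (-20 + √(-3))² = (-20 + I*√3)²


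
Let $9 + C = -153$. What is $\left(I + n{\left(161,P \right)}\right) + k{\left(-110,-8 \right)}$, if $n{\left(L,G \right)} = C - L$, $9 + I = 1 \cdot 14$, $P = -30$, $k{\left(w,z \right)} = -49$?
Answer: $-367$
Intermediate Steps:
$C = -162$ ($C = -9 - 153 = -162$)
$I = 5$ ($I = -9 + 1 \cdot 14 = -9 + 14 = 5$)
$n{\left(L,G \right)} = -162 - L$
$\left(I + n{\left(161,P \right)}\right) + k{\left(-110,-8 \right)} = \left(5 - 323\right) - 49 = -318 - 49 = -367$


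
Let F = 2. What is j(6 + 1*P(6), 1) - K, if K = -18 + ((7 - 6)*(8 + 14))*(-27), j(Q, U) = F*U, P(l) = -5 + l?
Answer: 614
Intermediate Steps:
j(Q, U) = 2*U
K = -612 (K = -18 + (1*22)*(-27) = -18 + 22*(-27) = -18 - 594 = -612)
j(6 + 1*P(6), 1) - K = 2*1 - 1*(-612) = 2 + 612 = 614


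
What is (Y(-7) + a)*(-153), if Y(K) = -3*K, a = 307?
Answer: -50184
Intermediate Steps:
(Y(-7) + a)*(-153) = (-3*(-7) + 307)*(-153) = (21 + 307)*(-153) = 328*(-153) = -50184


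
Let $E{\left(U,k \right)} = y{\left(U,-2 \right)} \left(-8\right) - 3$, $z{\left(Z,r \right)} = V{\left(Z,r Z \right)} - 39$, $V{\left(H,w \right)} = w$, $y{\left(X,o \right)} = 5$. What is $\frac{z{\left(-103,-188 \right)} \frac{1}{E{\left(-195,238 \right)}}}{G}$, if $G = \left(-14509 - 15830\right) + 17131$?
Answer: $\frac{19325}{567944} \approx 0.034026$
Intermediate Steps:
$z{\left(Z,r \right)} = -39 + Z r$ ($z{\left(Z,r \right)} = r Z - 39 = Z r - 39 = -39 + Z r$)
$E{\left(U,k \right)} = -43$ ($E{\left(U,k \right)} = 5 \left(-8\right) - 3 = -40 - 3 = -43$)
$G = -13208$ ($G = -30339 + 17131 = -13208$)
$\frac{z{\left(-103,-188 \right)} \frac{1}{E{\left(-195,238 \right)}}}{G} = \frac{\left(-39 - -19364\right) \frac{1}{-43}}{-13208} = \left(-39 + 19364\right) \left(- \frac{1}{43}\right) \left(- \frac{1}{13208}\right) = 19325 \left(- \frac{1}{43}\right) \left(- \frac{1}{13208}\right) = \left(- \frac{19325}{43}\right) \left(- \frac{1}{13208}\right) = \frac{19325}{567944}$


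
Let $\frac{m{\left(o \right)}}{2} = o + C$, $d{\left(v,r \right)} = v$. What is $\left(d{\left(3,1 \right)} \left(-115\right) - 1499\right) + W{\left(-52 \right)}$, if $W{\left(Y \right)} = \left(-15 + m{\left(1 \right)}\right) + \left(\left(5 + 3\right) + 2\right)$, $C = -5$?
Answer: $-1857$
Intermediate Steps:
$m{\left(o \right)} = -10 + 2 o$ ($m{\left(o \right)} = 2 \left(o - 5\right) = 2 \left(-5 + o\right) = -10 + 2 o$)
$W{\left(Y \right)} = -13$ ($W{\left(Y \right)} = \left(-15 + \left(-10 + 2 \cdot 1\right)\right) + \left(\left(5 + 3\right) + 2\right) = \left(-15 + \left(-10 + 2\right)\right) + \left(8 + 2\right) = \left(-15 - 8\right) + 10 = -23 + 10 = -13$)
$\left(d{\left(3,1 \right)} \left(-115\right) - 1499\right) + W{\left(-52 \right)} = \left(3 \left(-115\right) - 1499\right) - 13 = \left(-345 - 1499\right) - 13 = -1844 - 13 = -1857$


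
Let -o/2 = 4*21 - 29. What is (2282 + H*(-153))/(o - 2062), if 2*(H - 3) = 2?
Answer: -835/1086 ≈ -0.76888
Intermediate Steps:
H = 4 (H = 3 + (½)*2 = 3 + 1 = 4)
o = -110 (o = -2*(4*21 - 29) = -2*(84 - 29) = -2*55 = -110)
(2282 + H*(-153))/(o - 2062) = (2282 + 4*(-153))/(-110 - 2062) = (2282 - 612)/(-2172) = 1670*(-1/2172) = -835/1086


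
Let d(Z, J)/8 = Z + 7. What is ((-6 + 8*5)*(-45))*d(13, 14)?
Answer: -244800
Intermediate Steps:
d(Z, J) = 56 + 8*Z (d(Z, J) = 8*(Z + 7) = 8*(7 + Z) = 56 + 8*Z)
((-6 + 8*5)*(-45))*d(13, 14) = ((-6 + 8*5)*(-45))*(56 + 8*13) = ((-6 + 40)*(-45))*(56 + 104) = (34*(-45))*160 = -1530*160 = -244800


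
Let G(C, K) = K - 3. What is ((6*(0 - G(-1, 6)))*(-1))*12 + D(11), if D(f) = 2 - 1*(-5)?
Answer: 223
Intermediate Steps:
G(C, K) = -3 + K
D(f) = 7 (D(f) = 2 + 5 = 7)
((6*(0 - G(-1, 6)))*(-1))*12 + D(11) = ((6*(0 - (-3 + 6)))*(-1))*12 + 7 = ((6*(0 - 1*3))*(-1))*12 + 7 = ((6*(0 - 3))*(-1))*12 + 7 = ((6*(-3))*(-1))*12 + 7 = -18*(-1)*12 + 7 = 18*12 + 7 = 216 + 7 = 223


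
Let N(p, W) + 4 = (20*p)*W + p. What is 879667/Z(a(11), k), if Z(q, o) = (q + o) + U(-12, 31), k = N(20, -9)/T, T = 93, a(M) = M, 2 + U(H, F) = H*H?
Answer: 81809031/10645 ≈ 7685.2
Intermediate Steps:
U(H, F) = -2 + H² (U(H, F) = -2 + H*H = -2 + H²)
N(p, W) = -4 + p + 20*W*p (N(p, W) = -4 + ((20*p)*W + p) = -4 + (20*W*p + p) = -4 + (p + 20*W*p) = -4 + p + 20*W*p)
k = -3584/93 (k = (-4 + 20 + 20*(-9)*20)/93 = (-4 + 20 - 3600)*(1/93) = -3584*1/93 = -3584/93 ≈ -38.538)
Z(q, o) = 142 + o + q (Z(q, o) = (q + o) + (-2 + (-12)²) = (o + q) + (-2 + 144) = (o + q) + 142 = 142 + o + q)
879667/Z(a(11), k) = 879667/(142 - 3584/93 + 11) = 879667/(10645/93) = 879667*(93/10645) = 81809031/10645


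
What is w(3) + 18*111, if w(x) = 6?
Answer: 2004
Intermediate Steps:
w(3) + 18*111 = 6 + 18*111 = 6 + 1998 = 2004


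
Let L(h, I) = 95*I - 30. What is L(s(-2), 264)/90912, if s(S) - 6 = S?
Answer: 4175/15152 ≈ 0.27554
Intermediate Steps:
s(S) = 6 + S
L(h, I) = -30 + 95*I
L(s(-2), 264)/90912 = (-30 + 95*264)/90912 = (-30 + 25080)*(1/90912) = 25050*(1/90912) = 4175/15152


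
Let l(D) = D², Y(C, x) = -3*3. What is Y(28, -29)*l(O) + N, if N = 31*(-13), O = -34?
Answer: -10807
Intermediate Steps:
Y(C, x) = -9
N = -403
Y(28, -29)*l(O) + N = -9*(-34)² - 403 = -9*1156 - 403 = -10404 - 403 = -10807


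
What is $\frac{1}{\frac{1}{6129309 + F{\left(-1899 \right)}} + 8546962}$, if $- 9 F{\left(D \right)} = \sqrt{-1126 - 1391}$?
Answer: $\frac{8669590204580642545955}{74098658034124392224080588703} - \frac{3 i \sqrt{2517}}{74098658034124392224080588703} \approx 1.17 \cdot 10^{-7} - 2.0312 \cdot 10^{-27} i$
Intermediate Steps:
$F{\left(D \right)} = - \frac{i \sqrt{2517}}{9}$ ($F{\left(D \right)} = - \frac{\sqrt{-1126 - 1391}}{9} = - \frac{\sqrt{-2517}}{9} = - \frac{i \sqrt{2517}}{9}$)
$\frac{1}{\frac{1}{6129309 + F{\left(-1899 \right)}} + 8546962} = \frac{1}{\frac{1}{6129309 - \frac{i \sqrt{2517}}{9}} + 8546962} = \frac{1}{8546962 + \frac{1}{6129309 - \frac{i \sqrt{2517}}{9}}}$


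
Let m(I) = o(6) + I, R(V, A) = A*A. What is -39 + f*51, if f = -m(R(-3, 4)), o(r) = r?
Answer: -1161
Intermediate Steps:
R(V, A) = A**2
m(I) = 6 + I
f = -22 (f = -(6 + 4**2) = -(6 + 16) = -1*22 = -22)
-39 + f*51 = -39 - 22*51 = -39 - 1122 = -1161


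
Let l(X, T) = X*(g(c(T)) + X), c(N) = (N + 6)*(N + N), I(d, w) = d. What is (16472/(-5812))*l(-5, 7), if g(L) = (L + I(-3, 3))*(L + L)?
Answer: 1341459090/1453 ≈ 9.2323e+5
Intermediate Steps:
c(N) = 2*N*(6 + N) (c(N) = (6 + N)*(2*N) = 2*N*(6 + N))
g(L) = 2*L*(-3 + L) (g(L) = (L - 3)*(L + L) = (-3 + L)*(2*L) = 2*L*(-3 + L))
l(X, T) = X*(X + 4*T*(-3 + 2*T*(6 + T))*(6 + T)) (l(X, T) = X*(2*(2*T*(6 + T))*(-3 + 2*T*(6 + T)) + X) = X*(4*T*(-3 + 2*T*(6 + T))*(6 + T) + X) = X*(X + 4*T*(-3 + 2*T*(6 + T))*(6 + T)))
(16472/(-5812))*l(-5, 7) = (16472/(-5812))*(-5*(-5 + 4*7*(-3 + 2*7*(6 + 7))*(6 + 7))) = (16472*(-1/5812))*(-5*(-5 + 4*7*(-3 + 2*7*13)*13)) = -(-20590)*(-5 + 4*7*(-3 + 182)*13)/1453 = -(-20590)*(-5 + 4*7*179*13)/1453 = -(-20590)*(-5 + 65156)/1453 = -(-20590)*65151/1453 = -4118/1453*(-325755) = 1341459090/1453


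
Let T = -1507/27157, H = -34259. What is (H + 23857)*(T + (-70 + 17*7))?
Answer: -13826192772/27157 ≈ -5.0912e+5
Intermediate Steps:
T = -1507/27157 (T = -1507*1/27157 = -1507/27157 ≈ -0.055492)
(H + 23857)*(T + (-70 + 17*7)) = (-34259 + 23857)*(-1507/27157 + (-70 + 17*7)) = -10402*(-1507/27157 + (-70 + 119)) = -10402*(-1507/27157 + 49) = -10402*1329186/27157 = -13826192772/27157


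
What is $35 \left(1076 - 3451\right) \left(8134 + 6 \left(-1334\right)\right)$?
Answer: $-10806250$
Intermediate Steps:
$35 \left(1076 - 3451\right) \left(8134 + 6 \left(-1334\right)\right) = 35 \left(- 2375 \left(8134 - 8004\right)\right) = 35 \left(\left(-2375\right) 130\right) = 35 \left(-308750\right) = -10806250$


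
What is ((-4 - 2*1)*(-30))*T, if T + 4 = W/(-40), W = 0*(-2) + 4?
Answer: -738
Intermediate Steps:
W = 4 (W = 0 + 4 = 4)
T = -41/10 (T = -4 + 4/(-40) = -4 + 4*(-1/40) = -4 - 1/10 = -41/10 ≈ -4.1000)
((-4 - 2*1)*(-30))*T = ((-4 - 2*1)*(-30))*(-41/10) = ((-4 - 2)*(-30))*(-41/10) = -6*(-30)*(-41/10) = 180*(-41/10) = -738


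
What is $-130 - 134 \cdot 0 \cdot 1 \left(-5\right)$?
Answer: $-130$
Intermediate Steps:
$-130 - 134 \cdot 0 \cdot 1 \left(-5\right) = -130 - 134 \cdot 0 \left(-5\right) = -130 - 0 = -130 + 0 = -130$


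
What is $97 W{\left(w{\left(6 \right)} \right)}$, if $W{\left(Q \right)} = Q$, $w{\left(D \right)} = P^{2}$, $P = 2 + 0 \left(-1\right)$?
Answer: $388$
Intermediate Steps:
$P = 2$ ($P = 2 + 0 = 2$)
$w{\left(D \right)} = 4$ ($w{\left(D \right)} = 2^{2} = 4$)
$97 W{\left(w{\left(6 \right)} \right)} = 97 \cdot 4 = 388$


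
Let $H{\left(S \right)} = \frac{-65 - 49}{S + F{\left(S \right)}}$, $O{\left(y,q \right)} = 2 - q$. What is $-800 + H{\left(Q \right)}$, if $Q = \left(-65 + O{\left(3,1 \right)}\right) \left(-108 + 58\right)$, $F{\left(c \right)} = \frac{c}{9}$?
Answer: $- \frac{12800513}{16000} \approx -800.03$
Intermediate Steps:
$F{\left(c \right)} = \frac{c}{9}$ ($F{\left(c \right)} = c \frac{1}{9} = \frac{c}{9}$)
$Q = 3200$ ($Q = \left(-65 + \left(2 - 1\right)\right) \left(-108 + 58\right) = \left(-65 + \left(2 - 1\right)\right) \left(-50\right) = \left(-65 + 1\right) \left(-50\right) = \left(-64\right) \left(-50\right) = 3200$)
$H{\left(S \right)} = - \frac{513}{5 S}$ ($H{\left(S \right)} = \frac{-65 - 49}{S + \frac{S}{9}} = - \frac{114}{\frac{10}{9} S} = - 114 \frac{9}{10 S} = - \frac{513}{5 S}$)
$-800 + H{\left(Q \right)} = -800 - \frac{513}{5 \cdot 3200} = -800 - \frac{513}{16000} = - \frac{12800513}{16000}$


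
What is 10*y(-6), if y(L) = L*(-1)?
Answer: 60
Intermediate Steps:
y(L) = -L
10*y(-6) = 10*(-1*(-6)) = 10*6 = 60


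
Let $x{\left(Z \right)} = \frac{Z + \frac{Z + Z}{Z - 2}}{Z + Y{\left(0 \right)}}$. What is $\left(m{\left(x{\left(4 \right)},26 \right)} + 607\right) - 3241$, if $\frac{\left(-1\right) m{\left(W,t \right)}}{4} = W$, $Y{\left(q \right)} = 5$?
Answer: $- \frac{23738}{9} \approx -2637.6$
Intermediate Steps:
$x{\left(Z \right)} = \frac{Z + \frac{2 Z}{-2 + Z}}{5 + Z}$ ($x{\left(Z \right)} = \frac{Z + \frac{Z + Z}{Z - 2}}{Z + 5} = \frac{Z + \frac{2 Z}{-2 + Z}}{5 + Z}$)
$m{\left(W,t \right)} = - 4 W$
$\left(m{\left(x{\left(4 \right)},26 \right)} + 607\right) - 3241 = \left(- 4 \frac{4^{2}}{-10 + 4^{2} + 3 \cdot 4} + 607\right) - 3241 = \left(- 4 \frac{16}{-10 + 16 + 12} + 607\right) - 3241 = \left(- 4 \cdot \frac{16}{18} + 607\right) - 3241 = \left(- 4 \cdot 16 \cdot \frac{1}{18} + 607\right) - 3241 = \left(\left(-4\right) \frac{8}{9} + 607\right) - 3241 = \left(- \frac{32}{9} + 607\right) - 3241 = \frac{5431}{9} - 3241 = - \frac{23738}{9}$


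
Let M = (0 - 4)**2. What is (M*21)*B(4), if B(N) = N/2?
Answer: 672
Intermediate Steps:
B(N) = N/2 (B(N) = N*(1/2) = N/2)
M = 16 (M = (-4)**2 = 16)
(M*21)*B(4) = (16*21)*((1/2)*4) = 336*2 = 672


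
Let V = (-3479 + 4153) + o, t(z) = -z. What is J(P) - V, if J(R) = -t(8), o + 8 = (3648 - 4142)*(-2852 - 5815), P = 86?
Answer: -4282156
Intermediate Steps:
o = 4281490 (o = -8 + (3648 - 4142)*(-2852 - 5815) = -8 - 494*(-8667) = -8 + 4281498 = 4281490)
J(R) = 8 (J(R) = -(-1)*8 = -1*(-8) = 8)
V = 4282164 (V = (-3479 + 4153) + 4281490 = 674 + 4281490 = 4282164)
J(P) - V = 8 - 1*4282164 = 8 - 4282164 = -4282156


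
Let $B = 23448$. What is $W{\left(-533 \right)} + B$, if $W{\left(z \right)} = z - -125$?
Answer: $23040$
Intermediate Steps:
$W{\left(z \right)} = 125 + z$ ($W{\left(z \right)} = z + 125 = 125 + z$)
$W{\left(-533 \right)} + B = \left(125 - 533\right) + 23448 = -408 + 23448 = 23040$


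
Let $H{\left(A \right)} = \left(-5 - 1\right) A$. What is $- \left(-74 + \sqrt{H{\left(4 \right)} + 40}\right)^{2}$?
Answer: $-4900$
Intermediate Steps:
$H{\left(A \right)} = - 6 A$
$- \left(-74 + \sqrt{H{\left(4 \right)} + 40}\right)^{2} = - \left(-74 + \sqrt{\left(-6\right) 4 + 40}\right)^{2} = - \left(-74 + \sqrt{-24 + 40}\right)^{2} = - \left(-74 + \sqrt{16}\right)^{2} = - \left(-74 + 4\right)^{2} = - \left(-70\right)^{2} = \left(-1\right) 4900 = -4900$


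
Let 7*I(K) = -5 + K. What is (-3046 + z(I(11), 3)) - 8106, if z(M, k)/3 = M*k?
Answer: -78010/7 ≈ -11144.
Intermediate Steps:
I(K) = -5/7 + K/7 (I(K) = (-5 + K)/7 = -5/7 + K/7)
z(M, k) = 3*M*k (z(M, k) = 3*(M*k) = 3*M*k)
(-3046 + z(I(11), 3)) - 8106 = (-3046 + 3*(-5/7 + (1/7)*11)*3) - 8106 = (-3046 + 3*(-5/7 + 11/7)*3) - 8106 = (-3046 + 3*(6/7)*3) - 8106 = (-3046 + 54/7) - 8106 = -21268/7 - 8106 = -78010/7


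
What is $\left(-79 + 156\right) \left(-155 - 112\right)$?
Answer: $-20559$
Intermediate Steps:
$\left(-79 + 156\right) \left(-155 - 112\right) = 77 \left(-155 - 112\right) = 77 \left(-267\right) = -20559$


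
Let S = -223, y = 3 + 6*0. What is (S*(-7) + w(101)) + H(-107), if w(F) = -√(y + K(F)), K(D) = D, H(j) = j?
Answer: 1454 - 2*√26 ≈ 1443.8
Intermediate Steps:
y = 3 (y = 3 + 0 = 3)
w(F) = -√(3 + F)
(S*(-7) + w(101)) + H(-107) = (-223*(-7) - √(3 + 101)) - 107 = (1561 - √104) - 107 = (1561 - 2*√26) - 107 = 1454 - 2*√26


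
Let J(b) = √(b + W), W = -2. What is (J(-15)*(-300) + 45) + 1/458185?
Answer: 20618326/458185 - 300*I*√17 ≈ 45.0 - 1236.9*I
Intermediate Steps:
J(b) = √(-2 + b) (J(b) = √(b - 2) = √(-2 + b))
(J(-15)*(-300) + 45) + 1/458185 = (√(-2 - 15)*(-300) + 45) + 1/458185 = (√(-17)*(-300) + 45) + 1/458185 = ((I*√17)*(-300) + 45) + 1/458185 = (-300*I*√17 + 45) + 1/458185 = (45 - 300*I*√17) + 1/458185 = 20618326/458185 - 300*I*√17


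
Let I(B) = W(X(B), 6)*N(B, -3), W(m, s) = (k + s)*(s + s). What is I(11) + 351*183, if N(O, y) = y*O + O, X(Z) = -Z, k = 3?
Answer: 61857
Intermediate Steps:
W(m, s) = 2*s*(3 + s) (W(m, s) = (3 + s)*(s + s) = (3 + s)*(2*s) = 2*s*(3 + s))
N(O, y) = O + O*y (N(O, y) = O*y + O = O + O*y)
I(B) = -216*B (I(B) = (2*6*(3 + 6))*(B*(1 - 3)) = (2*6*9)*(B*(-2)) = 108*(-2*B) = -216*B)
I(11) + 351*183 = -216*11 + 351*183 = -2376 + 64233 = 61857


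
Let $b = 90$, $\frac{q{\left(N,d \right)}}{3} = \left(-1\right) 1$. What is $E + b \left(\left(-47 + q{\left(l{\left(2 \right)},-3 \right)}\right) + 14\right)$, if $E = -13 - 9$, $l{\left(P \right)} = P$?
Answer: $-3262$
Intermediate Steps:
$E = -22$ ($E = -13 - 9 = -22$)
$q{\left(N,d \right)} = -3$ ($q{\left(N,d \right)} = 3 \left(\left(-1\right) 1\right) = 3 \left(-1\right) = -3$)
$E + b \left(\left(-47 + q{\left(l{\left(2 \right)},-3 \right)}\right) + 14\right) = -22 + 90 \left(\left(-47 - 3\right) + 14\right) = -22 + 90 \left(-50 + 14\right) = -22 + 90 \left(-36\right) = -22 - 3240 = -3262$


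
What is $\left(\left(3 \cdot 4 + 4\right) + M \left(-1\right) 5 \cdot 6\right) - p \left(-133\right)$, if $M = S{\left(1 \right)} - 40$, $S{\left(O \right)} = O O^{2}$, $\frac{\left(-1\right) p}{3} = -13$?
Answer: $6373$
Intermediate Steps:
$p = 39$ ($p = \left(-3\right) \left(-13\right) = 39$)
$S{\left(O \right)} = O^{3}$
$M = -39$ ($M = 1^{3} - 40 = 1 - 40 = -39$)
$\left(\left(3 \cdot 4 + 4\right) + M \left(-1\right) 5 \cdot 6\right) - p \left(-133\right) = \left(\left(3 \cdot 4 + 4\right) - 39 \left(-1\right) 5 \cdot 6\right) - 39 \left(-133\right) = \left(\left(12 + 4\right) - 39 \left(\left(-5\right) 6\right)\right) - -5187 = \left(16 - -1170\right) + 5187 = \left(16 + 1170\right) + 5187 = 1186 + 5187 = 6373$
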